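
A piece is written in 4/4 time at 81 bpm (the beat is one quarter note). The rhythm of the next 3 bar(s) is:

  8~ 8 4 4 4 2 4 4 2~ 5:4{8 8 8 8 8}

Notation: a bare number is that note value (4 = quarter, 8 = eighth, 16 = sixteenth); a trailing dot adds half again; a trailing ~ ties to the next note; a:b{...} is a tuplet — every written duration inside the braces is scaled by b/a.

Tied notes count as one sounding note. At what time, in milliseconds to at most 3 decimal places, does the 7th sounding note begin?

1. 0.0ms @ 0 + 740.741ms (1)
2. 740.741ms @ 1 + 740.741ms (1)
3. 1481.481ms @ 2 + 740.741ms (1)
4. 2222.222ms @ 3 + 740.741ms (1)
5. 2962.963ms @ 4 + 1481.481ms (2)
6. 4444.444ms @ 6 + 740.741ms (1)
7. 5185.185ms @ 7 + 740.741ms (1)
8. 5925.926ms @ 8 + 1777.778ms (12/5)
9. 7703.704ms @ 52/5 + 296.296ms (2/5)
10. 8000.0ms @ 54/5 + 296.296ms (2/5)
11. 8296.296ms @ 56/5 + 296.296ms (2/5)
12. 8592.593ms @ 58/5 + 296.296ms (2/5)

note 7 onset = 7b = 5185.185ms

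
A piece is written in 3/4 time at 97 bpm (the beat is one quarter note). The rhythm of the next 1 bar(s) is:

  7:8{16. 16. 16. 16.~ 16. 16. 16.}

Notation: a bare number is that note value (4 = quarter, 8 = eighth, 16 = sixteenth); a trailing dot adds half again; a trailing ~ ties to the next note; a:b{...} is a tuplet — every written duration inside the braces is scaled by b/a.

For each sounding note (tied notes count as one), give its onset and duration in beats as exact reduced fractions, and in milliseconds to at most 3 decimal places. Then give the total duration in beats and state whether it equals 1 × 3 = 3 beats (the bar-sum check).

1) 0.0ms=0b +265.096ms=3/7b
2) 265.096ms=3/7b +265.096ms=3/7b
3) 530.191ms=6/7b +265.096ms=3/7b
4) 795.287ms=9/7b +530.191ms=6/7b
5) 1325.479ms=15/7b +265.096ms=3/7b
6) 1590.574ms=18/7b +265.096ms=3/7b
Σ=3b of 3 (97bpm 3/4) — PASS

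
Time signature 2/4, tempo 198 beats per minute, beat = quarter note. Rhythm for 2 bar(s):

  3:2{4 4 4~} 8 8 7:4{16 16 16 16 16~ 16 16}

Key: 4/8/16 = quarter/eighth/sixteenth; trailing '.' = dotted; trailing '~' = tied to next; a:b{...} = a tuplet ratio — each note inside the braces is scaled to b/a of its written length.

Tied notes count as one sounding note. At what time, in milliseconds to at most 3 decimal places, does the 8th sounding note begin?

note 8 onset = 24/7b = 1038.961ms

1. 0.0ms @ 0 + 202.02ms (2/3)
2. 202.02ms @ 2/3 + 202.02ms (2/3)
3. 404.04ms @ 4/3 + 353.535ms (7/6)
4. 757.576ms @ 5/2 + 151.515ms (1/2)
5. 909.091ms @ 3 + 43.29ms (1/7)
6. 952.381ms @ 22/7 + 43.29ms (1/7)
7. 995.671ms @ 23/7 + 43.29ms (1/7)
8. 1038.961ms @ 24/7 + 43.29ms (1/7)
9. 1082.251ms @ 25/7 + 86.58ms (2/7)
10. 1168.831ms @ 27/7 + 43.29ms (1/7)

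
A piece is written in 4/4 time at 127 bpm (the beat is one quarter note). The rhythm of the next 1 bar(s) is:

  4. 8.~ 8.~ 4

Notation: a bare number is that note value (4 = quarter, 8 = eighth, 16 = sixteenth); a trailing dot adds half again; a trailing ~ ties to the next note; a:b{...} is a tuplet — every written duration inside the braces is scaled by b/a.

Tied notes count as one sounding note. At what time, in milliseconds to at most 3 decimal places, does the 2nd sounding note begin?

note 2 onset = 3/2b = 708.661ms

1. 0.0ms @ 0 + 708.661ms (3/2)
2. 708.661ms @ 3/2 + 1181.102ms (5/2)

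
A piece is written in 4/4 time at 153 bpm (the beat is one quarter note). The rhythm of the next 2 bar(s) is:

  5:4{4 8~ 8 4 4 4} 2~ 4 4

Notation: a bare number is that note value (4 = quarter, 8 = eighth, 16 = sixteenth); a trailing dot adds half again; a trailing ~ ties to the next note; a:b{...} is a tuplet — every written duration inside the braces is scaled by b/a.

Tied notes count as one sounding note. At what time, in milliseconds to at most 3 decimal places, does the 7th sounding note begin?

1. 0.0ms @ 0 + 313.725ms (4/5)
2. 313.725ms @ 4/5 + 313.725ms (4/5)
3. 627.451ms @ 8/5 + 313.725ms (4/5)
4. 941.176ms @ 12/5 + 313.725ms (4/5)
5. 1254.902ms @ 16/5 + 313.725ms (4/5)
6. 1568.627ms @ 4 + 1176.471ms (3)
7. 2745.098ms @ 7 + 392.157ms (1)

note 7 onset = 7b = 2745.098ms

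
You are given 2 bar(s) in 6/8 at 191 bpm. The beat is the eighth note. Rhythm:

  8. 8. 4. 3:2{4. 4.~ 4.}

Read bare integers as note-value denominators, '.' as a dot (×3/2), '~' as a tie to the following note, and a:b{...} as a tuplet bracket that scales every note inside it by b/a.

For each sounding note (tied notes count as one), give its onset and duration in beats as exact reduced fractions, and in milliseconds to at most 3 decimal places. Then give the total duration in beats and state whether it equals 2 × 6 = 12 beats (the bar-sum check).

1) 0.0ms=0b +471.204ms=3/2b
2) 471.204ms=3/2b +471.204ms=3/2b
3) 942.408ms=3b +942.408ms=3b
4) 1884.817ms=6b +628.272ms=2b
5) 2513.089ms=8b +1256.545ms=4b
Σ=12b of 12 (191bpm 6/8) — PASS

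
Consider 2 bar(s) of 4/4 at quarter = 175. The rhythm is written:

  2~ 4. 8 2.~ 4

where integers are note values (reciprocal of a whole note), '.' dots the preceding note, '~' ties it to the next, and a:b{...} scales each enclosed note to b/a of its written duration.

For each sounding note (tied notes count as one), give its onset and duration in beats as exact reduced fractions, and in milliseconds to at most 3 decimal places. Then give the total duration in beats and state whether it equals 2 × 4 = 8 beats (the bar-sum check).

1) 0.0ms=0b +1200.0ms=7/2b
2) 1200.0ms=7/2b +171.429ms=1/2b
3) 1371.429ms=4b +1371.429ms=4b
Σ=8b of 8 (175bpm 4/4) — PASS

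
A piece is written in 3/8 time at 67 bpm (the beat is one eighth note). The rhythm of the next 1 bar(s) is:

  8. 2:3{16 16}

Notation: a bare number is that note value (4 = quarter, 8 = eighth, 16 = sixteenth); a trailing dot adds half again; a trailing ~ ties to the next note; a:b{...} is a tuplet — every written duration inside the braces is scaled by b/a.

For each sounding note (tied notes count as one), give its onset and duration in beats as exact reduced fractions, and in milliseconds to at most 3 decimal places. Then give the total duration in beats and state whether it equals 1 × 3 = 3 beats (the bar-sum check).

1) 0.0ms=0b +1343.284ms=3/2b
2) 1343.284ms=3/2b +671.642ms=3/4b
3) 2014.925ms=9/4b +671.642ms=3/4b
Σ=3b of 3 (67bpm 3/8) — PASS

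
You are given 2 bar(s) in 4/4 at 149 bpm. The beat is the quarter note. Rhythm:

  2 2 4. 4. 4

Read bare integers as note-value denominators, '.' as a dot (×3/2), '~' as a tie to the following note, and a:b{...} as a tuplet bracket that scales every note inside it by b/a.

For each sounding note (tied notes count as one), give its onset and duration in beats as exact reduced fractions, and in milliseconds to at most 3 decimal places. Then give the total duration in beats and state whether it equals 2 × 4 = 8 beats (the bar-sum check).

1) 0.0ms=0b +805.369ms=2b
2) 805.369ms=2b +805.369ms=2b
3) 1610.738ms=4b +604.027ms=3/2b
4) 2214.765ms=11/2b +604.027ms=3/2b
5) 2818.792ms=7b +402.685ms=1b
Σ=8b of 8 (149bpm 4/4) — PASS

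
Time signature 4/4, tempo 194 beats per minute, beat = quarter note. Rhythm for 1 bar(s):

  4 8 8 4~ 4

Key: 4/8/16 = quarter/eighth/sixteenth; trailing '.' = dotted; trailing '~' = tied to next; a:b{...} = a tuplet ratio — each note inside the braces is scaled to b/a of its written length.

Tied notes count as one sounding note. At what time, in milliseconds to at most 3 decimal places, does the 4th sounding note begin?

note 4 onset = 2b = 618.557ms

1. 0.0ms @ 0 + 309.278ms (1)
2. 309.278ms @ 1 + 154.639ms (1/2)
3. 463.918ms @ 3/2 + 154.639ms (1/2)
4. 618.557ms @ 2 + 618.557ms (2)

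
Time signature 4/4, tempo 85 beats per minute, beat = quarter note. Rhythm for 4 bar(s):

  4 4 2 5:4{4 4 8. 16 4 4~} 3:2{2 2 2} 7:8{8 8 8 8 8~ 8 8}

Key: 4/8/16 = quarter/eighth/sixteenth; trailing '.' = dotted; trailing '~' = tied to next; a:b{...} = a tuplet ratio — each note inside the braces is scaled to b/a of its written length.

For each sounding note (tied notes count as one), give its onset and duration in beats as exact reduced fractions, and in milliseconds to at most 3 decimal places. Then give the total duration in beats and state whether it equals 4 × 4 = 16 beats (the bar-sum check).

1) 0.0ms=0b +705.882ms=1b
2) 705.882ms=1b +705.882ms=1b
3) 1411.765ms=2b +1411.765ms=2b
4) 2823.529ms=4b +564.706ms=4/5b
5) 3388.235ms=24/5b +564.706ms=4/5b
6) 3952.941ms=28/5b +423.529ms=3/5b
7) 4376.471ms=31/5b +141.176ms=1/5b
8) 4517.647ms=32/5b +564.706ms=4/5b
9) 5082.353ms=36/5b +1505.882ms=32/15b
10) 6588.235ms=28/3b +941.176ms=4/3b
11) 7529.412ms=32/3b +941.176ms=4/3b
12) 8470.588ms=12b +403.361ms=4/7b
13) 8873.95ms=88/7b +403.361ms=4/7b
14) 9277.311ms=92/7b +403.361ms=4/7b
15) 9680.672ms=96/7b +403.361ms=4/7b
16) 10084.034ms=100/7b +806.723ms=8/7b
17) 10890.756ms=108/7b +403.361ms=4/7b
Σ=16b of 16 (85bpm 4/4) — PASS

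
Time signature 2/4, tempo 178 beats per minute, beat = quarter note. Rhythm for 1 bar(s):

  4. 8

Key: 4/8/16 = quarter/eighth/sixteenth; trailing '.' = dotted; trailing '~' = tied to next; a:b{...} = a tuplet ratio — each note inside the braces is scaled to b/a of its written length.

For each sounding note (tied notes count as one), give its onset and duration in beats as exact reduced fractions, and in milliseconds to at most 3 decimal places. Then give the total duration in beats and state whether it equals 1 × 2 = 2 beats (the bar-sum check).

1) 0.0ms=0b +505.618ms=3/2b
2) 505.618ms=3/2b +168.539ms=1/2b
Σ=2b of 2 (178bpm 2/4) — PASS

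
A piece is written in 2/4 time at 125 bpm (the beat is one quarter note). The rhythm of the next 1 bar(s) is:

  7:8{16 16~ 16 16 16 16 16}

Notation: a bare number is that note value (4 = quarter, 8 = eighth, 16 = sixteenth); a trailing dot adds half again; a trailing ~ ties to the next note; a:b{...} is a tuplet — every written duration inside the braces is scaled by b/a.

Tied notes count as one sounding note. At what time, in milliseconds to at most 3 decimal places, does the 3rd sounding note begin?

1. 0.0ms @ 0 + 137.143ms (2/7)
2. 137.143ms @ 2/7 + 274.286ms (4/7)
3. 411.429ms @ 6/7 + 137.143ms (2/7)
4. 548.571ms @ 8/7 + 137.143ms (2/7)
5. 685.714ms @ 10/7 + 137.143ms (2/7)
6. 822.857ms @ 12/7 + 137.143ms (2/7)

note 3 onset = 6/7b = 411.429ms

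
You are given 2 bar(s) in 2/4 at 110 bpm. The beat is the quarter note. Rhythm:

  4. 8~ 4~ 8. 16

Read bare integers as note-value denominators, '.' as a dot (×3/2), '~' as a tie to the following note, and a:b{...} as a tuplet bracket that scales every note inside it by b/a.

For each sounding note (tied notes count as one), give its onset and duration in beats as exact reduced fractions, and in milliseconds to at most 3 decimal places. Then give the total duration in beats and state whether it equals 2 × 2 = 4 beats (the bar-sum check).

1) 0.0ms=0b +818.182ms=3/2b
2) 818.182ms=3/2b +1227.273ms=9/4b
3) 2045.455ms=15/4b +136.364ms=1/4b
Σ=4b of 4 (110bpm 2/4) — PASS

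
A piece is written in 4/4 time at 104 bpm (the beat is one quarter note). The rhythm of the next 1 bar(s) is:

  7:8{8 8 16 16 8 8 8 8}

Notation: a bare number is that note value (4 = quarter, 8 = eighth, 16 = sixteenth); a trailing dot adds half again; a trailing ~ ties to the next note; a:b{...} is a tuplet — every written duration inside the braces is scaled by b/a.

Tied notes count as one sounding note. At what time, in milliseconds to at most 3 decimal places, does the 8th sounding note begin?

1. 0.0ms @ 0 + 329.67ms (4/7)
2. 329.67ms @ 4/7 + 329.67ms (4/7)
3. 659.341ms @ 8/7 + 164.835ms (2/7)
4. 824.176ms @ 10/7 + 164.835ms (2/7)
5. 989.011ms @ 12/7 + 329.67ms (4/7)
6. 1318.681ms @ 16/7 + 329.67ms (4/7)
7. 1648.352ms @ 20/7 + 329.67ms (4/7)
8. 1978.022ms @ 24/7 + 329.67ms (4/7)

note 8 onset = 24/7b = 1978.022ms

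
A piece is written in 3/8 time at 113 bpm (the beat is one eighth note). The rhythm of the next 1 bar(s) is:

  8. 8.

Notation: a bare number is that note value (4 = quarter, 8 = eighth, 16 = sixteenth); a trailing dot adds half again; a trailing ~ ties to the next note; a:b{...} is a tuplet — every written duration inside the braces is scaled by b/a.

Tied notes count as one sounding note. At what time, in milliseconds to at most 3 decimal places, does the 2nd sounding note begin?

note 2 onset = 3/2b = 796.46ms

1. 0.0ms @ 0 + 796.46ms (3/2)
2. 796.46ms @ 3/2 + 796.46ms (3/2)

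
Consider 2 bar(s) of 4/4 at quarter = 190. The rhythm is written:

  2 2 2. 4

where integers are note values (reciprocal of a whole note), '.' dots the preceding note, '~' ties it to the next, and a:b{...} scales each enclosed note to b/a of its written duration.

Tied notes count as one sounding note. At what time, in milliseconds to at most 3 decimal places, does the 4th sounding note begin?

note 4 onset = 7b = 2210.526ms

1. 0.0ms @ 0 + 631.579ms (2)
2. 631.579ms @ 2 + 631.579ms (2)
3. 1263.158ms @ 4 + 947.368ms (3)
4. 2210.526ms @ 7 + 315.789ms (1)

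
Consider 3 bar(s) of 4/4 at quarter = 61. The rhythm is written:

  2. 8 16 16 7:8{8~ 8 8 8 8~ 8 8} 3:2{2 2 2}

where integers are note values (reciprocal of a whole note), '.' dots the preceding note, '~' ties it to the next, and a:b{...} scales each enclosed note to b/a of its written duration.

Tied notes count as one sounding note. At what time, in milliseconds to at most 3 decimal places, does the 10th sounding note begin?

note 10 onset = 8b = 7868.852ms

1. 0.0ms @ 0 + 2950.82ms (3)
2. 2950.82ms @ 3 + 491.803ms (1/2)
3. 3442.623ms @ 7/2 + 245.902ms (1/4)
4. 3688.525ms @ 15/4 + 245.902ms (1/4)
5. 3934.426ms @ 4 + 1124.122ms (8/7)
6. 5058.548ms @ 36/7 + 562.061ms (4/7)
7. 5620.609ms @ 40/7 + 562.061ms (4/7)
8. 6182.67ms @ 44/7 + 1124.122ms (8/7)
9. 7306.792ms @ 52/7 + 562.061ms (4/7)
10. 7868.852ms @ 8 + 1311.475ms (4/3)
11. 9180.328ms @ 28/3 + 1311.475ms (4/3)
12. 10491.803ms @ 32/3 + 1311.475ms (4/3)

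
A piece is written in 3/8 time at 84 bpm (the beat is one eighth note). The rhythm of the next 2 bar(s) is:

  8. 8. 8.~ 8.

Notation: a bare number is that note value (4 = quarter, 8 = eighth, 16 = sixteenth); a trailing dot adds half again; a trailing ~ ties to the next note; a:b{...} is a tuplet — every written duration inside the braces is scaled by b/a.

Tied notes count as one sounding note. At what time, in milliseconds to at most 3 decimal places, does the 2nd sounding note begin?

1. 0.0ms @ 0 + 1071.429ms (3/2)
2. 1071.429ms @ 3/2 + 1071.429ms (3/2)
3. 2142.857ms @ 3 + 2142.857ms (3)

note 2 onset = 3/2b = 1071.429ms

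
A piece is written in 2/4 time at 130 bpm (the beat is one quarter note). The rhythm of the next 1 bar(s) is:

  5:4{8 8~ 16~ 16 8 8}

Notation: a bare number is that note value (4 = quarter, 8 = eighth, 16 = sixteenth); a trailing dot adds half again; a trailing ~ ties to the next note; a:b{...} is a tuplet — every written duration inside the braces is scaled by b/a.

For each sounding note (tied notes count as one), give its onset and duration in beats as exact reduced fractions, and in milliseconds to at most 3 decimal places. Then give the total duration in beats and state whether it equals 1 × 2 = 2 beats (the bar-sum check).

1) 0.0ms=0b +184.615ms=2/5b
2) 184.615ms=2/5b +369.231ms=4/5b
3) 553.846ms=6/5b +184.615ms=2/5b
4) 738.462ms=8/5b +184.615ms=2/5b
Σ=2b of 2 (130bpm 2/4) — PASS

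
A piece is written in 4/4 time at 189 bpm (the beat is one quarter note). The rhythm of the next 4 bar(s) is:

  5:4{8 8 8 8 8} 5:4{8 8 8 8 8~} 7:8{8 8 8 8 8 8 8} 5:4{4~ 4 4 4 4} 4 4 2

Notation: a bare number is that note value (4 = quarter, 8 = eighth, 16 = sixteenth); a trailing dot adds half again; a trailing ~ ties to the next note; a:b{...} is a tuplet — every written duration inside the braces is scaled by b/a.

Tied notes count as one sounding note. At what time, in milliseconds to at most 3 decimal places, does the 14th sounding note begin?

1. 0.0ms @ 0 + 126.984ms (2/5)
2. 126.984ms @ 2/5 + 126.984ms (2/5)
3. 253.968ms @ 4/5 + 126.984ms (2/5)
4. 380.952ms @ 6/5 + 126.984ms (2/5)
5. 507.937ms @ 8/5 + 126.984ms (2/5)
6. 634.921ms @ 2 + 126.984ms (2/5)
7. 761.905ms @ 12/5 + 126.984ms (2/5)
8. 888.889ms @ 14/5 + 126.984ms (2/5)
9. 1015.873ms @ 16/5 + 126.984ms (2/5)
10. 1142.857ms @ 18/5 + 308.39ms (34/35)
11. 1451.247ms @ 32/7 + 181.406ms (4/7)
12. 1632.653ms @ 36/7 + 181.406ms (4/7)
13. 1814.059ms @ 40/7 + 181.406ms (4/7)
14. 1995.465ms @ 44/7 + 181.406ms (4/7)
15. 2176.871ms @ 48/7 + 181.406ms (4/7)
16. 2358.277ms @ 52/7 + 181.406ms (4/7)
17. 2539.683ms @ 8 + 507.937ms (8/5)
18. 3047.619ms @ 48/5 + 253.968ms (4/5)
19. 3301.587ms @ 52/5 + 253.968ms (4/5)
20. 3555.556ms @ 56/5 + 253.968ms (4/5)
21. 3809.524ms @ 12 + 317.46ms (1)
22. 4126.984ms @ 13 + 317.46ms (1)
23. 4444.444ms @ 14 + 634.921ms (2)

note 14 onset = 44/7b = 1995.465ms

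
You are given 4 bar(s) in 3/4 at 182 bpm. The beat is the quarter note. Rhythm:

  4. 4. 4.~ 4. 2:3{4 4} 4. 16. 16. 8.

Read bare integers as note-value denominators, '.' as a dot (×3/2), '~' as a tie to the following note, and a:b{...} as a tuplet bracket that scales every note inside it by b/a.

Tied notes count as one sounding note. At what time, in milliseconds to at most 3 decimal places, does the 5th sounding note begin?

note 5 onset = 15/2b = 2472.527ms

1. 0.0ms @ 0 + 494.505ms (3/2)
2. 494.505ms @ 3/2 + 494.505ms (3/2)
3. 989.011ms @ 3 + 989.011ms (3)
4. 1978.022ms @ 6 + 494.505ms (3/2)
5. 2472.527ms @ 15/2 + 494.505ms (3/2)
6. 2967.033ms @ 9 + 494.505ms (3/2)
7. 3461.538ms @ 21/2 + 123.626ms (3/8)
8. 3585.165ms @ 87/8 + 123.626ms (3/8)
9. 3708.791ms @ 45/4 + 247.253ms (3/4)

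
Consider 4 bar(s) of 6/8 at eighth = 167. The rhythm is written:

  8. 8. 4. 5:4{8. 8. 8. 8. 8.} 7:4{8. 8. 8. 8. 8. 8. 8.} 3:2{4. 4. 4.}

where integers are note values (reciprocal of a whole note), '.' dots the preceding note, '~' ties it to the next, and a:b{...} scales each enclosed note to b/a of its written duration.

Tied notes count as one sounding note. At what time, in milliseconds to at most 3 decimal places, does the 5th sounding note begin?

1. 0.0ms @ 0 + 538.922ms (3/2)
2. 538.922ms @ 3/2 + 538.922ms (3/2)
3. 1077.844ms @ 3 + 1077.844ms (3)
4. 2155.689ms @ 6 + 431.138ms (6/5)
5. 2586.826ms @ 36/5 + 431.138ms (6/5)
6. 3017.964ms @ 42/5 + 431.138ms (6/5)
7. 3449.102ms @ 48/5 + 431.138ms (6/5)
8. 3880.24ms @ 54/5 + 431.138ms (6/5)
9. 4311.377ms @ 12 + 307.956ms (6/7)
10. 4619.333ms @ 90/7 + 307.956ms (6/7)
11. 4927.288ms @ 96/7 + 307.956ms (6/7)
12. 5235.244ms @ 102/7 + 307.956ms (6/7)
13. 5543.199ms @ 108/7 + 307.956ms (6/7)
14. 5851.155ms @ 114/7 + 307.956ms (6/7)
15. 6159.11ms @ 120/7 + 307.956ms (6/7)
16. 6467.066ms @ 18 + 718.563ms (2)
17. 7185.629ms @ 20 + 718.563ms (2)
18. 7904.192ms @ 22 + 718.563ms (2)

note 5 onset = 36/5b = 2586.826ms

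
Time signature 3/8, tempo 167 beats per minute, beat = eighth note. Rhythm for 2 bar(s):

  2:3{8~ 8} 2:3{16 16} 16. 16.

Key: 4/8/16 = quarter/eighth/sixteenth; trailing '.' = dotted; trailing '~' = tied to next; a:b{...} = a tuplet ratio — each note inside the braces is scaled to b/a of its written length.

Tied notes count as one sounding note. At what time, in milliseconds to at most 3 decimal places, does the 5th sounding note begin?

note 5 onset = 21/4b = 1886.228ms

1. 0.0ms @ 0 + 1077.844ms (3)
2. 1077.844ms @ 3 + 269.461ms (3/4)
3. 1347.305ms @ 15/4 + 269.461ms (3/4)
4. 1616.766ms @ 9/2 + 269.461ms (3/4)
5. 1886.228ms @ 21/4 + 269.461ms (3/4)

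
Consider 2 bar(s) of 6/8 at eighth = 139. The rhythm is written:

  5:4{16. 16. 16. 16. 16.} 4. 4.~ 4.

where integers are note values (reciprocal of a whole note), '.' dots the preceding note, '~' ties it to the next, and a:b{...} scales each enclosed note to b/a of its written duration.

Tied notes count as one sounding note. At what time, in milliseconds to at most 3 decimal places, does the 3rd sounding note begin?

note 3 onset = 6/5b = 517.986ms

1. 0.0ms @ 0 + 258.993ms (3/5)
2. 258.993ms @ 3/5 + 258.993ms (3/5)
3. 517.986ms @ 6/5 + 258.993ms (3/5)
4. 776.978ms @ 9/5 + 258.993ms (3/5)
5. 1035.971ms @ 12/5 + 258.993ms (3/5)
6. 1294.964ms @ 3 + 1294.964ms (3)
7. 2589.928ms @ 6 + 2589.928ms (6)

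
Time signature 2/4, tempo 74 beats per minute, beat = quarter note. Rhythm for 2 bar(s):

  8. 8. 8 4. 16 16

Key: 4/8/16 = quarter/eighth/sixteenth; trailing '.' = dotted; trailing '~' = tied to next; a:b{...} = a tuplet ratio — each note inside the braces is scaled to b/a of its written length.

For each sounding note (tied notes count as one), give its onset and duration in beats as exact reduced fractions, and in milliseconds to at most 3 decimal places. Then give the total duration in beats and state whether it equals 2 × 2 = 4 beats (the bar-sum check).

1) 0.0ms=0b +608.108ms=3/4b
2) 608.108ms=3/4b +608.108ms=3/4b
3) 1216.216ms=3/2b +405.405ms=1/2b
4) 1621.622ms=2b +1216.216ms=3/2b
5) 2837.838ms=7/2b +202.703ms=1/4b
6) 3040.541ms=15/4b +202.703ms=1/4b
Σ=4b of 4 (74bpm 2/4) — PASS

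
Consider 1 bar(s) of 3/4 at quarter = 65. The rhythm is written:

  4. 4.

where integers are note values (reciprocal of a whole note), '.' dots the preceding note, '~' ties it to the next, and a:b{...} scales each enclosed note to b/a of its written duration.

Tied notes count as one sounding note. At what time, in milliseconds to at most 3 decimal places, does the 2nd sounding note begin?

note 2 onset = 3/2b = 1384.615ms

1. 0.0ms @ 0 + 1384.615ms (3/2)
2. 1384.615ms @ 3/2 + 1384.615ms (3/2)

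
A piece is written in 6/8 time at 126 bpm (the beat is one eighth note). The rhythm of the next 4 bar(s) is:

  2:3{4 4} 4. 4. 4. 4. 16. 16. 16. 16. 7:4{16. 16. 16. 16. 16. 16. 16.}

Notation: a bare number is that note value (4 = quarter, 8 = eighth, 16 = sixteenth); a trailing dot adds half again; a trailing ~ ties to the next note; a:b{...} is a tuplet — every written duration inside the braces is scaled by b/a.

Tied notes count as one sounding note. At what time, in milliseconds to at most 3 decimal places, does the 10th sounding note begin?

1. 0.0ms @ 0 + 1428.571ms (3)
2. 1428.571ms @ 3 + 1428.571ms (3)
3. 2857.143ms @ 6 + 1428.571ms (3)
4. 4285.714ms @ 9 + 1428.571ms (3)
5. 5714.286ms @ 12 + 1428.571ms (3)
6. 7142.857ms @ 15 + 1428.571ms (3)
7. 8571.429ms @ 18 + 357.143ms (3/4)
8. 8928.571ms @ 75/4 + 357.143ms (3/4)
9. 9285.714ms @ 39/2 + 357.143ms (3/4)
10. 9642.857ms @ 81/4 + 357.143ms (3/4)
11. 10000.0ms @ 21 + 204.082ms (3/7)
12. 10204.082ms @ 150/7 + 204.082ms (3/7)
13. 10408.163ms @ 153/7 + 204.082ms (3/7)
14. 10612.245ms @ 156/7 + 204.082ms (3/7)
15. 10816.327ms @ 159/7 + 204.082ms (3/7)
16. 11020.408ms @ 162/7 + 204.082ms (3/7)
17. 11224.49ms @ 165/7 + 204.082ms (3/7)

note 10 onset = 81/4b = 9642.857ms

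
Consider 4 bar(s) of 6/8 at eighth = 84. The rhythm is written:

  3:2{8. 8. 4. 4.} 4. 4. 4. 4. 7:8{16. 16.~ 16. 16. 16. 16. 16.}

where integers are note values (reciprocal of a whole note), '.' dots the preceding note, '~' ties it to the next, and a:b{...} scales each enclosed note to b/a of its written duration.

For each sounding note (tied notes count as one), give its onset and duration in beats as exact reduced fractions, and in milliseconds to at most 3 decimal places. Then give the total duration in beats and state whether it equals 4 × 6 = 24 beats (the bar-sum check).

1) 0.0ms=0b +714.286ms=1b
2) 714.286ms=1b +714.286ms=1b
3) 1428.571ms=2b +1428.571ms=2b
4) 2857.143ms=4b +1428.571ms=2b
5) 4285.714ms=6b +2142.857ms=3b
6) 6428.571ms=9b +2142.857ms=3b
7) 8571.429ms=12b +2142.857ms=3b
8) 10714.286ms=15b +2142.857ms=3b
9) 12857.143ms=18b +612.245ms=6/7b
10) 13469.388ms=132/7b +1224.49ms=12/7b
11) 14693.878ms=144/7b +612.245ms=6/7b
12) 15306.122ms=150/7b +612.245ms=6/7b
13) 15918.367ms=156/7b +612.245ms=6/7b
14) 16530.612ms=162/7b +612.245ms=6/7b
Σ=24b of 24 (84bpm 6/8) — PASS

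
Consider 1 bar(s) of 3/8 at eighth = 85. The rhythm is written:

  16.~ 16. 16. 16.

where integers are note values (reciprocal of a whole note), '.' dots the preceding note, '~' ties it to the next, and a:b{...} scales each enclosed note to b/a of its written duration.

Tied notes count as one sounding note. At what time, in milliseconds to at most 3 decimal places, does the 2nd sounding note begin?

1. 0.0ms @ 0 + 1058.824ms (3/2)
2. 1058.824ms @ 3/2 + 529.412ms (3/4)
3. 1588.235ms @ 9/4 + 529.412ms (3/4)

note 2 onset = 3/2b = 1058.824ms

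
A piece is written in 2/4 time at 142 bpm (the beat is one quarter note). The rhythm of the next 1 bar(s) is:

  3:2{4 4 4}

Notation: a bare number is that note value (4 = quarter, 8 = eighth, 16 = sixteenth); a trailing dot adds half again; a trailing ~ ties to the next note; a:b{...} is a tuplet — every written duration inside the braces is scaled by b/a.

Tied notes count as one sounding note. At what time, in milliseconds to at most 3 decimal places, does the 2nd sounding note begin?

note 2 onset = 2/3b = 281.69ms

1. 0.0ms @ 0 + 281.69ms (2/3)
2. 281.69ms @ 2/3 + 281.69ms (2/3)
3. 563.38ms @ 4/3 + 281.69ms (2/3)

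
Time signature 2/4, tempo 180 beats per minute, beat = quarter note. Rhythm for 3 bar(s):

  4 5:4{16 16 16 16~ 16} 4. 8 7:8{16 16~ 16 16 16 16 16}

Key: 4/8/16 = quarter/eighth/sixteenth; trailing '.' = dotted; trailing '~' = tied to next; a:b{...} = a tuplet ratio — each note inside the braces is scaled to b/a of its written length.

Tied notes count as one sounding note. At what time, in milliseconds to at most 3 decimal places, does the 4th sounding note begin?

1. 0.0ms @ 0 + 333.333ms (1)
2. 333.333ms @ 1 + 66.667ms (1/5)
3. 400.0ms @ 6/5 + 66.667ms (1/5)
4. 466.667ms @ 7/5 + 66.667ms (1/5)
5. 533.333ms @ 8/5 + 133.333ms (2/5)
6. 666.667ms @ 2 + 500.0ms (3/2)
7. 1166.667ms @ 7/2 + 166.667ms (1/2)
8. 1333.333ms @ 4 + 95.238ms (2/7)
9. 1428.571ms @ 30/7 + 190.476ms (4/7)
10. 1619.048ms @ 34/7 + 95.238ms (2/7)
11. 1714.286ms @ 36/7 + 95.238ms (2/7)
12. 1809.524ms @ 38/7 + 95.238ms (2/7)
13. 1904.762ms @ 40/7 + 95.238ms (2/7)

note 4 onset = 7/5b = 466.667ms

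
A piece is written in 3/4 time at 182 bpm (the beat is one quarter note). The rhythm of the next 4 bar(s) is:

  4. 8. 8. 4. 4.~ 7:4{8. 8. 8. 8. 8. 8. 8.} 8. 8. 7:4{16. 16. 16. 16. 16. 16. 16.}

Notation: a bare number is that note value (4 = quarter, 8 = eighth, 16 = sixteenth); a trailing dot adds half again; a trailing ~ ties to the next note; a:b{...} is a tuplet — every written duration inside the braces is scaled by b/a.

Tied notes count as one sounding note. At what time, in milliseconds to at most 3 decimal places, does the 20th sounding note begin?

1. 0.0ms @ 0 + 494.505ms (3/2)
2. 494.505ms @ 3/2 + 247.253ms (3/4)
3. 741.758ms @ 9/4 + 247.253ms (3/4)
4. 989.011ms @ 3 + 494.505ms (3/2)
5. 1483.516ms @ 9/2 + 635.793ms (27/14)
6. 2119.309ms @ 45/7 + 141.287ms (3/7)
7. 2260.597ms @ 48/7 + 141.287ms (3/7)
8. 2401.884ms @ 51/7 + 141.287ms (3/7)
9. 2543.171ms @ 54/7 + 141.287ms (3/7)
10. 2684.458ms @ 57/7 + 141.287ms (3/7)
11. 2825.746ms @ 60/7 + 141.287ms (3/7)
12. 2967.033ms @ 9 + 247.253ms (3/4)
13. 3214.286ms @ 39/4 + 247.253ms (3/4)
14. 3461.538ms @ 21/2 + 70.644ms (3/14)
15. 3532.182ms @ 75/7 + 70.644ms (3/14)
16. 3602.826ms @ 153/14 + 70.644ms (3/14)
17. 3673.469ms @ 78/7 + 70.644ms (3/14)
18. 3744.113ms @ 159/14 + 70.644ms (3/14)
19. 3814.757ms @ 81/7 + 70.644ms (3/14)
20. 3885.4ms @ 165/14 + 70.644ms (3/14)

note 20 onset = 165/14b = 3885.4ms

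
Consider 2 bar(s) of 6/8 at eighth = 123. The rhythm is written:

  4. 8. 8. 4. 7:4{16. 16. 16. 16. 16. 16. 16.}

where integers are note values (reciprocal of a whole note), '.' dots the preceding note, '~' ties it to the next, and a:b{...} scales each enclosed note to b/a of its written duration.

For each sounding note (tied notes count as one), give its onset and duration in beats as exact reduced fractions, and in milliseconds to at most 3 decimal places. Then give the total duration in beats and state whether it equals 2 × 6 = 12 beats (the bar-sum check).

1) 0.0ms=0b +1463.415ms=3b
2) 1463.415ms=3b +731.707ms=3/2b
3) 2195.122ms=9/2b +731.707ms=3/2b
4) 2926.829ms=6b +1463.415ms=3b
5) 4390.244ms=9b +209.059ms=3/7b
6) 4599.303ms=66/7b +209.059ms=3/7b
7) 4808.362ms=69/7b +209.059ms=3/7b
8) 5017.422ms=72/7b +209.059ms=3/7b
9) 5226.481ms=75/7b +209.059ms=3/7b
10) 5435.54ms=78/7b +209.059ms=3/7b
11) 5644.599ms=81/7b +209.059ms=3/7b
Σ=12b of 12 (123bpm 6/8) — PASS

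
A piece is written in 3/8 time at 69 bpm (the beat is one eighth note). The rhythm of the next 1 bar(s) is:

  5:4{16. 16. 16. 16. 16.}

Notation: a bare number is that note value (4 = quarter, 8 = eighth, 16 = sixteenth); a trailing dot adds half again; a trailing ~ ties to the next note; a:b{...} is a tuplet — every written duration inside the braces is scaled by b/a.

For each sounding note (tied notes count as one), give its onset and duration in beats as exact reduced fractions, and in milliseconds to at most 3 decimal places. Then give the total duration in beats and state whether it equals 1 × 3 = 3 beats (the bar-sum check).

1) 0.0ms=0b +521.739ms=3/5b
2) 521.739ms=3/5b +521.739ms=3/5b
3) 1043.478ms=6/5b +521.739ms=3/5b
4) 1565.217ms=9/5b +521.739ms=3/5b
5) 2086.957ms=12/5b +521.739ms=3/5b
Σ=3b of 3 (69bpm 3/8) — PASS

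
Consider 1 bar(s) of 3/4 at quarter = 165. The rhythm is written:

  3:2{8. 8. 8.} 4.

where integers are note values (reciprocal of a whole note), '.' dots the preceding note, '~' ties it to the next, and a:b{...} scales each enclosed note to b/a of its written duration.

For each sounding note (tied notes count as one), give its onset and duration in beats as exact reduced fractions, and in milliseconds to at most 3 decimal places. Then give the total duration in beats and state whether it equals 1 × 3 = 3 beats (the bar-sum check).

1) 0.0ms=0b +181.818ms=1/2b
2) 181.818ms=1/2b +181.818ms=1/2b
3) 363.636ms=1b +181.818ms=1/2b
4) 545.455ms=3/2b +545.455ms=3/2b
Σ=3b of 3 (165bpm 3/4) — PASS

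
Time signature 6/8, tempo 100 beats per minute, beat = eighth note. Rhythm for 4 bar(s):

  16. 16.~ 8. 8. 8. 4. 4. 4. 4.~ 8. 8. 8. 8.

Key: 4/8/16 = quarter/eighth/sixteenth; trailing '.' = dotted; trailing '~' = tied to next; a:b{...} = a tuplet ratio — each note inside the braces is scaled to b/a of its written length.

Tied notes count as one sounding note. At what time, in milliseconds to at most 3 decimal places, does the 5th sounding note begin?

1. 0.0ms @ 0 + 450.0ms (3/4)
2. 450.0ms @ 3/4 + 1350.0ms (9/4)
3. 1800.0ms @ 3 + 900.0ms (3/2)
4. 2700.0ms @ 9/2 + 900.0ms (3/2)
5. 3600.0ms @ 6 + 1800.0ms (3)
6. 5400.0ms @ 9 + 1800.0ms (3)
7. 7200.0ms @ 12 + 1800.0ms (3)
8. 9000.0ms @ 15 + 2700.0ms (9/2)
9. 11700.0ms @ 39/2 + 900.0ms (3/2)
10. 12600.0ms @ 21 + 900.0ms (3/2)
11. 13500.0ms @ 45/2 + 900.0ms (3/2)

note 5 onset = 6b = 3600.0ms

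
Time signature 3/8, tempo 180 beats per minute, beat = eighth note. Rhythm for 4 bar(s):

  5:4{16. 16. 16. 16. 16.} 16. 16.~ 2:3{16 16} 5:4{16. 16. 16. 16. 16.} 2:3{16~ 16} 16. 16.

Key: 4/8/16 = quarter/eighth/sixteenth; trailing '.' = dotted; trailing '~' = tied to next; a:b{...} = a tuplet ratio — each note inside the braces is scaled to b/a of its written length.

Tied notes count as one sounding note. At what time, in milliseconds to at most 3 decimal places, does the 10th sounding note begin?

1. 0.0ms @ 0 + 200.0ms (3/5)
2. 200.0ms @ 3/5 + 200.0ms (3/5)
3. 400.0ms @ 6/5 + 200.0ms (3/5)
4. 600.0ms @ 9/5 + 200.0ms (3/5)
5. 800.0ms @ 12/5 + 200.0ms (3/5)
6. 1000.0ms @ 3 + 250.0ms (3/4)
7. 1250.0ms @ 15/4 + 500.0ms (3/2)
8. 1750.0ms @ 21/4 + 250.0ms (3/4)
9. 2000.0ms @ 6 + 200.0ms (3/5)
10. 2200.0ms @ 33/5 + 200.0ms (3/5)
11. 2400.0ms @ 36/5 + 200.0ms (3/5)
12. 2600.0ms @ 39/5 + 200.0ms (3/5)
13. 2800.0ms @ 42/5 + 200.0ms (3/5)
14. 3000.0ms @ 9 + 500.0ms (3/2)
15. 3500.0ms @ 21/2 + 250.0ms (3/4)
16. 3750.0ms @ 45/4 + 250.0ms (3/4)

note 10 onset = 33/5b = 2200.0ms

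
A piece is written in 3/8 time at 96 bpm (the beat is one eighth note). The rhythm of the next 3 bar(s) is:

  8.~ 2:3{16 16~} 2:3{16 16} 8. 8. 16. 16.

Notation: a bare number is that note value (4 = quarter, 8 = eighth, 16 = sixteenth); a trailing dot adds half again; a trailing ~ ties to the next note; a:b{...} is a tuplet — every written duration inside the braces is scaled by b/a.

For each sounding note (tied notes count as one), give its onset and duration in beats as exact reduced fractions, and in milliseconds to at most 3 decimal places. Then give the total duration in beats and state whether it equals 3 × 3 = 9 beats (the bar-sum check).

1) 0.0ms=0b +1406.25ms=9/4b
2) 1406.25ms=9/4b +937.5ms=3/2b
3) 2343.75ms=15/4b +468.75ms=3/4b
4) 2812.5ms=9/2b +937.5ms=3/2b
5) 3750.0ms=6b +937.5ms=3/2b
6) 4687.5ms=15/2b +468.75ms=3/4b
7) 5156.25ms=33/4b +468.75ms=3/4b
Σ=9b of 9 (96bpm 3/8) — PASS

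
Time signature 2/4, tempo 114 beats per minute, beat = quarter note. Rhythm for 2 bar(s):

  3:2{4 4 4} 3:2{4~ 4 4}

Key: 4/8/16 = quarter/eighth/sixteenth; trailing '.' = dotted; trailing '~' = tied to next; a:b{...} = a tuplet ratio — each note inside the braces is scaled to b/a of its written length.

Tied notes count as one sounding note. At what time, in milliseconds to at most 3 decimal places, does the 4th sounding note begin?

note 4 onset = 2b = 1052.632ms

1. 0.0ms @ 0 + 350.877ms (2/3)
2. 350.877ms @ 2/3 + 350.877ms (2/3)
3. 701.754ms @ 4/3 + 350.877ms (2/3)
4. 1052.632ms @ 2 + 701.754ms (4/3)
5. 1754.386ms @ 10/3 + 350.877ms (2/3)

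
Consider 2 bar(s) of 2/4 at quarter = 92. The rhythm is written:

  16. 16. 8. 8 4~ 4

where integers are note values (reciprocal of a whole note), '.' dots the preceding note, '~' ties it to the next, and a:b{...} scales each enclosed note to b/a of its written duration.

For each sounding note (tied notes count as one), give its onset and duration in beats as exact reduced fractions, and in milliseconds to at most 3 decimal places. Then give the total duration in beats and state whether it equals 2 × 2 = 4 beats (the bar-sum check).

1) 0.0ms=0b +244.565ms=3/8b
2) 244.565ms=3/8b +244.565ms=3/8b
3) 489.13ms=3/4b +489.13ms=3/4b
4) 978.261ms=3/2b +326.087ms=1/2b
5) 1304.348ms=2b +1304.348ms=2b
Σ=4b of 4 (92bpm 2/4) — PASS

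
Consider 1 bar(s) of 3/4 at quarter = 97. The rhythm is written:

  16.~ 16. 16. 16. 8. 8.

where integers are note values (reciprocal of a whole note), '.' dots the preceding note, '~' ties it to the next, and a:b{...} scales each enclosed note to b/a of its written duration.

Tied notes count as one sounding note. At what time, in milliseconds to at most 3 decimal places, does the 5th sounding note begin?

note 5 onset = 9/4b = 1391.753ms

1. 0.0ms @ 0 + 463.918ms (3/4)
2. 463.918ms @ 3/4 + 231.959ms (3/8)
3. 695.876ms @ 9/8 + 231.959ms (3/8)
4. 927.835ms @ 3/2 + 463.918ms (3/4)
5. 1391.753ms @ 9/4 + 463.918ms (3/4)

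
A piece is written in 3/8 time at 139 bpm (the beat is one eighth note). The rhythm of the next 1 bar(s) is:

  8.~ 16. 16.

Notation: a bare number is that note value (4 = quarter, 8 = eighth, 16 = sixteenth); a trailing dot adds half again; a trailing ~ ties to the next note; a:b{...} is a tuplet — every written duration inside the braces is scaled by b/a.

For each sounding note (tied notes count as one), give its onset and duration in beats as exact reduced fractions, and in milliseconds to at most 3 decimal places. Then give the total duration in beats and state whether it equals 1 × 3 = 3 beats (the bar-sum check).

1) 0.0ms=0b +971.223ms=9/4b
2) 971.223ms=9/4b +323.741ms=3/4b
Σ=3b of 3 (139bpm 3/8) — PASS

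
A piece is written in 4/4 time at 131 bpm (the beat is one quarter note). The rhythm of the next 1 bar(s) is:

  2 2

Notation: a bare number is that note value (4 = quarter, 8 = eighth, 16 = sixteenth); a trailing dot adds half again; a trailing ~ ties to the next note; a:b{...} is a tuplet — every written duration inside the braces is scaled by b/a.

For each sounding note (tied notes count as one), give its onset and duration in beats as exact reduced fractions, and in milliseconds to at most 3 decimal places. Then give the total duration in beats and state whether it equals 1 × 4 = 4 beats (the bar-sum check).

1) 0.0ms=0b +916.031ms=2b
2) 916.031ms=2b +916.031ms=2b
Σ=4b of 4 (131bpm 4/4) — PASS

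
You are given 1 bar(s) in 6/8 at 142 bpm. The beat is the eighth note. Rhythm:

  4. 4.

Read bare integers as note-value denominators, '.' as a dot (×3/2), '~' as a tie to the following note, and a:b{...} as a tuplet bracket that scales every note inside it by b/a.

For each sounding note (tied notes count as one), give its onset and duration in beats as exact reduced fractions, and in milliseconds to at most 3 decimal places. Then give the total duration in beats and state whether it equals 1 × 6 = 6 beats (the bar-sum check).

1) 0.0ms=0b +1267.606ms=3b
2) 1267.606ms=3b +1267.606ms=3b
Σ=6b of 6 (142bpm 6/8) — PASS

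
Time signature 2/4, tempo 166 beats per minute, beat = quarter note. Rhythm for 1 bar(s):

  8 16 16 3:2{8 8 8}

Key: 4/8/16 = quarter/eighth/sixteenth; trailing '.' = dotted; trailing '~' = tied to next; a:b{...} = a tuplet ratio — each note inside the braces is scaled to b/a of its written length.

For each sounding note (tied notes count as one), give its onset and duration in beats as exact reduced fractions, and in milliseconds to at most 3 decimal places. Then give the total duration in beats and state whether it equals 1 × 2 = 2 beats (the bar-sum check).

1) 0.0ms=0b +180.723ms=1/2b
2) 180.723ms=1/2b +90.361ms=1/4b
3) 271.084ms=3/4b +90.361ms=1/4b
4) 361.446ms=1b +120.482ms=1/3b
5) 481.928ms=4/3b +120.482ms=1/3b
6) 602.41ms=5/3b +120.482ms=1/3b
Σ=2b of 2 (166bpm 2/4) — PASS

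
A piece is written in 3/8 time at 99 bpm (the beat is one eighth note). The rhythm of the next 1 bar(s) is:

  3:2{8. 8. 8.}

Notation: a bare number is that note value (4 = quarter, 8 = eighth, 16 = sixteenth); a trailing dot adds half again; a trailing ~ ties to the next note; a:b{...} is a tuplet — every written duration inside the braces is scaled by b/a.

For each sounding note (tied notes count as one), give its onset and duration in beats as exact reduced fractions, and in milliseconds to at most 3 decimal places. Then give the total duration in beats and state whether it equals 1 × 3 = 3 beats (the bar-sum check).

1) 0.0ms=0b +606.061ms=1b
2) 606.061ms=1b +606.061ms=1b
3) 1212.121ms=2b +606.061ms=1b
Σ=3b of 3 (99bpm 3/8) — PASS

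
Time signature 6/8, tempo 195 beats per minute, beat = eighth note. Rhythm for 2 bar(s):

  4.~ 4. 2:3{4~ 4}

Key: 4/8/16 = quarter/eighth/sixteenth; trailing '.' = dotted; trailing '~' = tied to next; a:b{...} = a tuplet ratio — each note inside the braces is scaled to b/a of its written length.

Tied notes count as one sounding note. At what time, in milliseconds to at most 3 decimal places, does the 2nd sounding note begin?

note 2 onset = 6b = 1846.154ms

1. 0.0ms @ 0 + 1846.154ms (6)
2. 1846.154ms @ 6 + 1846.154ms (6)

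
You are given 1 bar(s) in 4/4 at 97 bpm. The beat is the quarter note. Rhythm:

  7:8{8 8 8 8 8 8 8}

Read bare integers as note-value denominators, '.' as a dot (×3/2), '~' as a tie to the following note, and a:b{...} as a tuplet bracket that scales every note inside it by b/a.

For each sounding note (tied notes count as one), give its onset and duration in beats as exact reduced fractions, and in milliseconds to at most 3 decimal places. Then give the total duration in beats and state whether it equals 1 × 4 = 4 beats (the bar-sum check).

1) 0.0ms=0b +353.461ms=4/7b
2) 353.461ms=4/7b +353.461ms=4/7b
3) 706.922ms=8/7b +353.461ms=4/7b
4) 1060.383ms=12/7b +353.461ms=4/7b
5) 1413.844ms=16/7b +353.461ms=4/7b
6) 1767.305ms=20/7b +353.461ms=4/7b
7) 2120.766ms=24/7b +353.461ms=4/7b
Σ=4b of 4 (97bpm 4/4) — PASS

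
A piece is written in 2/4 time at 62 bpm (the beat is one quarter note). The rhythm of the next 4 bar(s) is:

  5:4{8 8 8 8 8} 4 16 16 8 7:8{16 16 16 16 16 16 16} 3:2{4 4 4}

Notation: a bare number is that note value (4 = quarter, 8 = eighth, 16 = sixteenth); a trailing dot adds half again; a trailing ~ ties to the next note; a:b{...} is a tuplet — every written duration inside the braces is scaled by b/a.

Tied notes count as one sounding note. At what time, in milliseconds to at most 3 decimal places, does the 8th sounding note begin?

1. 0.0ms @ 0 + 387.097ms (2/5)
2. 387.097ms @ 2/5 + 387.097ms (2/5)
3. 774.194ms @ 4/5 + 387.097ms (2/5)
4. 1161.29ms @ 6/5 + 387.097ms (2/5)
5. 1548.387ms @ 8/5 + 387.097ms (2/5)
6. 1935.484ms @ 2 + 967.742ms (1)
7. 2903.226ms @ 3 + 241.935ms (1/4)
8. 3145.161ms @ 13/4 + 241.935ms (1/4)
9. 3387.097ms @ 7/2 + 483.871ms (1/2)
10. 3870.968ms @ 4 + 276.498ms (2/7)
11. 4147.465ms @ 30/7 + 276.498ms (2/7)
12. 4423.963ms @ 32/7 + 276.498ms (2/7)
13. 4700.461ms @ 34/7 + 276.498ms (2/7)
14. 4976.959ms @ 36/7 + 276.498ms (2/7)
15. 5253.456ms @ 38/7 + 276.498ms (2/7)
16. 5529.954ms @ 40/7 + 276.498ms (2/7)
17. 5806.452ms @ 6 + 645.161ms (2/3)
18. 6451.613ms @ 20/3 + 645.161ms (2/3)
19. 7096.774ms @ 22/3 + 645.161ms (2/3)

note 8 onset = 13/4b = 3145.161ms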